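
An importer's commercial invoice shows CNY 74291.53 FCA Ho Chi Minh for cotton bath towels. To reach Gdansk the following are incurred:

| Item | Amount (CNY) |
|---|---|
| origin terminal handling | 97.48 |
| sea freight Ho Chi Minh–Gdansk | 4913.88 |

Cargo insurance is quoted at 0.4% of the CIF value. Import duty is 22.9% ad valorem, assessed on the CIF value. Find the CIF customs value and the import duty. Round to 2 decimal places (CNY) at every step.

Let C be the CIF value. C = FCA price + pre-shipment costs + freight + 0.4% × C
C − 0.4% × C = 74291.53 + 97.48 + 4913.88
0.996 × C = 79302.89
C = 79302.89 / 0.996 = 79621.38
Insurance premium = 0.4% × 79621.38 = 318.49
Import duty = 79621.38 × 22.9% = 18233.30

CIF value: CNY 79621.38; import duty: CNY 18233.30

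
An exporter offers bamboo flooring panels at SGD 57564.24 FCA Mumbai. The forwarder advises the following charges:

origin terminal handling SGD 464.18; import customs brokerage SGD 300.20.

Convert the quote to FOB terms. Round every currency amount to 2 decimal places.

FOB price: SGD 58028.42

Not relevant to the conversion: brokerage — on the buyer under both terms; not part of either seller's price.
From FCA to FOB, the seller additionally bears: origin terminal.
FOB price = 57564.24 + 464.18 = 58028.42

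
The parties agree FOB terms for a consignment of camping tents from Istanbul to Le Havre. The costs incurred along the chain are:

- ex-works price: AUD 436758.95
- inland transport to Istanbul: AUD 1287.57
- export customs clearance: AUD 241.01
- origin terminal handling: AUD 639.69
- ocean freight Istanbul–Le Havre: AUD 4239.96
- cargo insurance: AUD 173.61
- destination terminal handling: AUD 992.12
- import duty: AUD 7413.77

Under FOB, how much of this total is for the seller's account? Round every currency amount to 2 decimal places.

FOB: the seller bears costs until goods are on board at the origin port; the buyer bears freight, insurance and all costs thereafter.
Seller's account: goods 436758.95 + inland to port 1287.57 + export clearance 241.01 + origin terminal 639.69 = 438927.22
Buyer's account: freight 4239.96 + insurance 173.61 + destination terminal 992.12 + duty 7413.77 = 12819.46

Seller's account: AUD 438927.22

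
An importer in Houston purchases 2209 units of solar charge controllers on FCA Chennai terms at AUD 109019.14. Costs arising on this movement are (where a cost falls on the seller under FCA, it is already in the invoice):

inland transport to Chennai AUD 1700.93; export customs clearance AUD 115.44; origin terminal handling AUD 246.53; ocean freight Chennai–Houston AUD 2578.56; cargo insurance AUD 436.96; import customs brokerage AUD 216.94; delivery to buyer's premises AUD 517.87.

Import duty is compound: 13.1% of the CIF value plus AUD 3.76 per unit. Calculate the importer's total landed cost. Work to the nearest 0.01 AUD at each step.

FCA: the seller delivers export-cleared goods to the carrier; the buyer bears costs from that point.
Already in the invoice (seller's account under FCA): inland to port, export clearance — exclude.
CIF value = FCA price + origin terminal + freight + insurance = 109019.14 + 246.53 + 2578.56 + 436.96 = 112281.19
Ad valorem component: 112281.19 × 13.1% = 14708.84
Specific component: 2209 × 3.76 = 8305.84
Import duty = 14708.84 + 8305.84 = 23014.68
Buyer bears: origin terminal 246.53 + freight 2578.56 + insurance 436.96 + brokerage 216.94 + delivery 517.87 + duty 23014.68 = 27011.54
Landed cost = invoice 109019.14 + 27011.54 = 136030.68

Total landed cost: AUD 136030.68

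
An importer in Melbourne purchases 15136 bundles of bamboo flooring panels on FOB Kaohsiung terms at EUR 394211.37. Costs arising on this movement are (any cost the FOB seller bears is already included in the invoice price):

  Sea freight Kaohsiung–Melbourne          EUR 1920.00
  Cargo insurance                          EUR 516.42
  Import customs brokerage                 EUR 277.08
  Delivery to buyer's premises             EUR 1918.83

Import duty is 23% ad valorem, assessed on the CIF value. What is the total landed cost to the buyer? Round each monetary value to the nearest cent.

Total landed cost: EUR 490072.69

FOB: the seller bears costs until goods are on board at the origin port; the buyer bears freight, insurance and all costs thereafter.
CIF value = FOB price + freight + insurance = 394211.37 + 1920.00 + 516.42 = 396647.79
Import duty = 396647.79 × 23% = 91228.99
Buyer bears: freight 1920.00 + insurance 516.42 + brokerage 277.08 + delivery 1918.83 + duty 91228.99 = 95861.32
Landed cost = invoice 394211.37 + 95861.32 = 490072.69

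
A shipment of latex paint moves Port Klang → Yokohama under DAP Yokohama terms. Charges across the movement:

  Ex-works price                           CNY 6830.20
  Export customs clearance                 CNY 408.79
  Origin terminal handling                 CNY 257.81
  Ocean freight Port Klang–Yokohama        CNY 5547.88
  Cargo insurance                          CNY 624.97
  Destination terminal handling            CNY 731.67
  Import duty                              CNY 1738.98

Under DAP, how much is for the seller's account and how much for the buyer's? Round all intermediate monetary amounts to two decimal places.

DAP: the seller bears all costs to the named destination except import duty and clearance.
Seller's account: goods 6830.20 + export clearance 408.79 + origin terminal 257.81 + freight 5547.88 + insurance 624.97 + destination terminal 731.67 = 14401.32
Buyer's account: duty 1738.98 = 1738.98

Seller: CNY 14401.32; buyer: CNY 1738.98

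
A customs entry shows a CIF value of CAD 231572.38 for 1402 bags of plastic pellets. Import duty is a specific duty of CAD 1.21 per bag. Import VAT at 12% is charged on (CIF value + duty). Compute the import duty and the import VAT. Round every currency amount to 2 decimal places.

Import duty = 1402 × 1.21 = 1696.42
VAT base = CIF + duty = 231572.38 + 1696.42 = 233268.80
Import VAT = 233268.80 × 12% = 27992.26

Import duty: CAD 1696.42; import VAT: CAD 27992.26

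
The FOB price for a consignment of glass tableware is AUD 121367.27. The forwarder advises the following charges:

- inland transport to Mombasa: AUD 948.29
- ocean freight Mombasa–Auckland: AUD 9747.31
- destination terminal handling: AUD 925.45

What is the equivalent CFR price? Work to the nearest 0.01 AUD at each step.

CFR price: AUD 131114.58

Not relevant to the conversion: inland to port — on the seller under both FOB and CFR; already in the FOB price and stays in the CFR price. destination terminal — on the buyer under both terms; not part of either seller's price.
From FOB to CFR, the seller additionally bears: freight.
CFR price = 121367.27 + 9747.31 = 131114.58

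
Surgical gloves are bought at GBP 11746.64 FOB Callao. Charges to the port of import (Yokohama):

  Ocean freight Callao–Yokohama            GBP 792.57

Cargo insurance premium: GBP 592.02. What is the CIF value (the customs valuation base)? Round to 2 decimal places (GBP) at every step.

CIF value: GBP 13131.23

CIF = FOB price + freight + insurance
CIF = 11746.64 + 792.57 + 592.02 = 13131.23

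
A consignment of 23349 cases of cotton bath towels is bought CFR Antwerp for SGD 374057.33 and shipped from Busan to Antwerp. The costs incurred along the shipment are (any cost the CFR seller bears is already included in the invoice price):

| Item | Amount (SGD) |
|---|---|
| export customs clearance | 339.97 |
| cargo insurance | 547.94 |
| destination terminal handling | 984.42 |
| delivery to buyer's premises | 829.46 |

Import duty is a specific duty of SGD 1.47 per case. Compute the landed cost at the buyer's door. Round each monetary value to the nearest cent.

Total landed cost: SGD 410742.18

CFR: the seller pays costs through ocean freight to the destination port, but not insurance.
Already in the invoice (seller's account under CFR): export clearance — exclude.
CIF value = CFR price + insurance = 374057.33 + 547.94 = 374605.27
Import duty = 23349 × 1.47 = 34323.03
Buyer bears: insurance 547.94 + destination terminal 984.42 + delivery 829.46 + duty 34323.03 = 36684.85
Landed cost = invoice 374057.33 + 36684.85 = 410742.18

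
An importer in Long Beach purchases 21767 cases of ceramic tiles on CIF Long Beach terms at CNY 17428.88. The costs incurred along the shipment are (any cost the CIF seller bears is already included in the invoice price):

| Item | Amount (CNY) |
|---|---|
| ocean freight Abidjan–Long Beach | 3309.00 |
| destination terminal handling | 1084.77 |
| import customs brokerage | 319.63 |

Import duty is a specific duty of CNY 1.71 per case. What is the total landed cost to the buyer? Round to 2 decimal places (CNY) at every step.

CIF: the seller pays costs through ocean freight and marine insurance to the destination port.
Already in the invoice (seller's account under CIF): freight — exclude.
The CIF price already equals the CIF value: 17428.88
Import duty = 21767 × 1.71 = 37221.57
Buyer bears: destination terminal 1084.77 + brokerage 319.63 + duty 37221.57 = 38625.97
Landed cost = invoice 17428.88 + 38625.97 = 56054.85

Total landed cost: CNY 56054.85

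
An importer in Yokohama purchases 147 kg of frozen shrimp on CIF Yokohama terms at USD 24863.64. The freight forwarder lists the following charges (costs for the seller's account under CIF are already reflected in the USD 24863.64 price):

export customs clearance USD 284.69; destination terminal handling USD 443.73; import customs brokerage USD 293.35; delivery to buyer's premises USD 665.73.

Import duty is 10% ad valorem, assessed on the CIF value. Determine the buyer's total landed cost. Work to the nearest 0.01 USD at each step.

Total landed cost: USD 28752.81

CIF: the seller pays costs through ocean freight and marine insurance to the destination port.
Already in the invoice (seller's account under CIF): export clearance — exclude.
The CIF price already equals the CIF value: 24863.64
Import duty = 24863.64 × 10% = 2486.36
Buyer bears: destination terminal 443.73 + brokerage 293.35 + delivery 665.73 + duty 2486.36 = 3889.17
Landed cost = invoice 24863.64 + 3889.17 = 28752.81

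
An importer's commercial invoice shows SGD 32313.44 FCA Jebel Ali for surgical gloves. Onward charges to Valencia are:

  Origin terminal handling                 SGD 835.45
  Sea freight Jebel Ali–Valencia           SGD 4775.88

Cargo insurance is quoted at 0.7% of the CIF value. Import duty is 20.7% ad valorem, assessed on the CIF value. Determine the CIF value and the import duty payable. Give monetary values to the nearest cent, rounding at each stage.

CIF value: SGD 38192.11; import duty: SGD 7905.77

Let C be the CIF value. C = FCA price + pre-shipment costs + freight + 0.7% × C
C − 0.7% × C = 32313.44 + 835.45 + 4775.88
0.993 × C = 37924.77
C = 37924.77 / 0.993 = 38192.11
Insurance premium = 0.7% × 38192.11 = 267.34
Import duty = 38192.11 × 20.7% = 7905.77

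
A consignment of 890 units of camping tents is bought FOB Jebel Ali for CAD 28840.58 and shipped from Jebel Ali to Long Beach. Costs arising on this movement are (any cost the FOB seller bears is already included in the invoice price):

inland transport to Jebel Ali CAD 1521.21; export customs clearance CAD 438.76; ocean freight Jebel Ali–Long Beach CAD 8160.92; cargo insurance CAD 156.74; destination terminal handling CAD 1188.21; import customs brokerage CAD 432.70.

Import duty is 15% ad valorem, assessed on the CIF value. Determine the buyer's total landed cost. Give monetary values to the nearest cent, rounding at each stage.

Total landed cost: CAD 44352.89

FOB: the seller bears costs until goods are on board at the origin port; the buyer bears freight, insurance and all costs thereafter.
Already in the invoice (seller's account under FOB): inland to port, export clearance — exclude.
CIF value = FOB price + freight + insurance = 28840.58 + 8160.92 + 156.74 = 37158.24
Import duty = 37158.24 × 15% = 5573.74
Buyer bears: freight 8160.92 + insurance 156.74 + destination terminal 1188.21 + brokerage 432.70 + duty 5573.74 = 15512.31
Landed cost = invoice 28840.58 + 15512.31 = 44352.89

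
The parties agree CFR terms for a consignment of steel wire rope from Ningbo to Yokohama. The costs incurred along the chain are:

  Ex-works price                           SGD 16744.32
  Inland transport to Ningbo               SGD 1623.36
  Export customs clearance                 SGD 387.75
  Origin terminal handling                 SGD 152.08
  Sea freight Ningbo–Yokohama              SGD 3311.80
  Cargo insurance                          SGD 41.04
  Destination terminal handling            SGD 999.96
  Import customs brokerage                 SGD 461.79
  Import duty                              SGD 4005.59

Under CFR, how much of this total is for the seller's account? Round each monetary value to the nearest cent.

Seller's account: SGD 22219.31

CFR: the seller pays costs through ocean freight to the destination port, but not insurance.
Seller's account: goods 16744.32 + inland to port 1623.36 + export clearance 387.75 + origin terminal 152.08 + freight 3311.80 = 22219.31
Buyer's account: insurance 41.04 + destination terminal 999.96 + brokerage 461.79 + duty 4005.59 = 5508.38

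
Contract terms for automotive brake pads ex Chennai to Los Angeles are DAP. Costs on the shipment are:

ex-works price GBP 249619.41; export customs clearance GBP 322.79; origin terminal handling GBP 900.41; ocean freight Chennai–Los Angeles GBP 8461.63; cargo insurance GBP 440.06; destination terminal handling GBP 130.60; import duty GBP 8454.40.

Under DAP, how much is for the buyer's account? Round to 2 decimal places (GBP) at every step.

Buyer's account: GBP 8454.40

DAP: the seller bears all costs to the named destination except import duty and clearance.
Seller's account: goods 249619.41 + export clearance 322.79 + origin terminal 900.41 + freight 8461.63 + insurance 440.06 + destination terminal 130.60 = 259874.90
Buyer's account: duty 8454.40 = 8454.40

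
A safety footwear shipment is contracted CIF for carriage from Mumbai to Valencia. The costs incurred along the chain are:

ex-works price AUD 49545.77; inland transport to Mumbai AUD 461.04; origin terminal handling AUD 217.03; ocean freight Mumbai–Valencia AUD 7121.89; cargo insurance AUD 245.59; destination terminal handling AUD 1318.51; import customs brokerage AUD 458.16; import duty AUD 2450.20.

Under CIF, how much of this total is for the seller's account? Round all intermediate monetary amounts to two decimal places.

CIF: the seller pays costs through ocean freight and marine insurance to the destination port.
Seller's account: goods 49545.77 + inland to port 461.04 + origin terminal 217.03 + freight 7121.89 + insurance 245.59 = 57591.32
Buyer's account: destination terminal 1318.51 + brokerage 458.16 + duty 2450.20 = 4226.87

Seller's account: AUD 57591.32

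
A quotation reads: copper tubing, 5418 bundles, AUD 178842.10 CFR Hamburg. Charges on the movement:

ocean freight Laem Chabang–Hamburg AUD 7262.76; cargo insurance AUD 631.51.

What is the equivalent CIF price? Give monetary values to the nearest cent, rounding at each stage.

CIF price: AUD 179473.61

Not relevant to the conversion: freight — on the seller under both CFR and CIF; already in the CFR price and stays in the CIF price.
From CFR to CIF, the seller additionally bears: insurance.
CIF price = 178842.10 + 631.51 = 179473.61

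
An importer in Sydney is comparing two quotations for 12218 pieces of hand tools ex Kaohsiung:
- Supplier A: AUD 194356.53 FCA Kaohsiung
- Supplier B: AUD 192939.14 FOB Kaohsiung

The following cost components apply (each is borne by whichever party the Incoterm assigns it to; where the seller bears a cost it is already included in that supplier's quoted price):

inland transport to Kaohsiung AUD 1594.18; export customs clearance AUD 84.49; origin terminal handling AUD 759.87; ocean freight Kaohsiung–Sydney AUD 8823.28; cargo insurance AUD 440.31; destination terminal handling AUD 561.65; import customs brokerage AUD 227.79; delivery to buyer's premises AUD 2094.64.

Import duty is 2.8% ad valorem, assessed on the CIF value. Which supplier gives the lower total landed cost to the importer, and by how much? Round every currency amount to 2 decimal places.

Supplier B is cheaper by AUD 2238.22

Supplier A (FCA):
CIF value = FCA price + origin terminal + freight + insurance = 194356.53 + 759.87 + 8823.28 + 440.31 = 204379.99
Import duty = 204379.99 × 2.8% = 5722.64
Buyer bears (A): 759.87 + 8823.28 + 440.31 + 561.65 + 227.79 + 2094.64 = 12907.54
Landed cost (A) = invoice 194356.53 + 12907.54 + duty 5722.64 = 212986.71
Supplier B (FOB):
CIF value = FOB price + freight + insurance = 192939.14 + 8823.28 + 440.31 = 202202.73
Import duty = 202202.73 × 2.8% = 5661.68
Buyer bears (B): 8823.28 + 440.31 + 561.65 + 227.79 + 2094.64 = 12147.67
Landed cost (B) = invoice 192939.14 + 12147.67 + duty 5661.68 = 210748.49
Difference = |212986.71 − 210748.49| = 2238.22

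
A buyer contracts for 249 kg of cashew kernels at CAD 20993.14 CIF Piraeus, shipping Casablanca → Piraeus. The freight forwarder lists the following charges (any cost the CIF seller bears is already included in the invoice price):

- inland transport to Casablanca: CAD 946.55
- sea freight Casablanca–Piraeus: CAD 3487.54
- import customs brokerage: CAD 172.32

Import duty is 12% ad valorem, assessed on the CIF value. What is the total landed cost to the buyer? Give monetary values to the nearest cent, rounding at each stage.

Total landed cost: CAD 23684.64

CIF: the seller pays costs through ocean freight and marine insurance to the destination port.
Already in the invoice (seller's account under CIF): inland to port, freight — exclude.
The CIF price already equals the CIF value: 20993.14
Import duty = 20993.14 × 12% = 2519.18
Buyer bears: brokerage 172.32 + duty 2519.18 = 2691.50
Landed cost = invoice 20993.14 + 2691.50 = 23684.64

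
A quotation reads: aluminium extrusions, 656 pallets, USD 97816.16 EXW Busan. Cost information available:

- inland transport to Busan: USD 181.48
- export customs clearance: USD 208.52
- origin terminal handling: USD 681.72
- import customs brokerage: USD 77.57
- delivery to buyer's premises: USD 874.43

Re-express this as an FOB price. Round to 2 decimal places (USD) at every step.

Not relevant to the conversion: brokerage, delivery — on the buyer under both terms; not part of either seller's price.
From EXW to FOB, the seller additionally bears: inland to port, export clearance, origin terminal.
FOB price = 97816.16 + 181.48 + 208.52 + 681.72 = 98887.88

FOB price: USD 98887.88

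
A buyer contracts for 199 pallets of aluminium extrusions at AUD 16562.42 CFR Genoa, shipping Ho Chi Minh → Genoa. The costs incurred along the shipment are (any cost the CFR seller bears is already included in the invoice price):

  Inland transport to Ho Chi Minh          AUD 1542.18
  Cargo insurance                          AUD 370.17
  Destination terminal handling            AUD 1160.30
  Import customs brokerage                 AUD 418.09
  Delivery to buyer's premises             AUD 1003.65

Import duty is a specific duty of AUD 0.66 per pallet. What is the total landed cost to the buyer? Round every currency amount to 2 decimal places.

Total landed cost: AUD 19645.97

CFR: the seller pays costs through ocean freight to the destination port, but not insurance.
Already in the invoice (seller's account under CFR): inland to port — exclude.
CIF value = CFR price + insurance = 16562.42 + 370.17 = 16932.59
Import duty = 199 × 0.66 = 131.34
Buyer bears: insurance 370.17 + destination terminal 1160.30 + brokerage 418.09 + delivery 1003.65 + duty 131.34 = 3083.55
Landed cost = invoice 16562.42 + 3083.55 = 19645.97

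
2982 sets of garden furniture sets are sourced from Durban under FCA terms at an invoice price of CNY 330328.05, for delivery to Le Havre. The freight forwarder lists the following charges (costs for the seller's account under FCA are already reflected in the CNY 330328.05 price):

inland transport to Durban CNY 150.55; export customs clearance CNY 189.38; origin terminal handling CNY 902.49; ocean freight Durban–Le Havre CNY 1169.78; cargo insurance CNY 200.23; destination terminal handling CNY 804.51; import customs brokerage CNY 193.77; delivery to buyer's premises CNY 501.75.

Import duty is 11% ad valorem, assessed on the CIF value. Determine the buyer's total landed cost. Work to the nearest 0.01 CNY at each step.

FCA: the seller delivers export-cleared goods to the carrier; the buyer bears costs from that point.
Already in the invoice (seller's account under FCA): inland to port, export clearance — exclude.
CIF value = FCA price + origin terminal + freight + insurance = 330328.05 + 902.49 + 1169.78 + 200.23 = 332600.55
Import duty = 332600.55 × 11% = 36586.06
Buyer bears: origin terminal 902.49 + freight 1169.78 + insurance 200.23 + destination terminal 804.51 + brokerage 193.77 + delivery 501.75 + duty 36586.06 = 40358.59
Landed cost = invoice 330328.05 + 40358.59 = 370686.64

Total landed cost: CNY 370686.64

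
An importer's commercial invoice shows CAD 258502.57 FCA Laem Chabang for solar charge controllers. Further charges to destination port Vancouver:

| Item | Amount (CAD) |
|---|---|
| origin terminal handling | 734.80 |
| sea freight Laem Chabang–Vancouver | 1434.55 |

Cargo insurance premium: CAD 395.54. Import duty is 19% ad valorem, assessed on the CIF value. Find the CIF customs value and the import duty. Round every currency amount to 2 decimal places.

CIF value: CAD 261067.46; import duty: CAD 49602.82

CIF = FCA price + pre-shipment costs + freight + insurance
CIF = 258502.57 + 734.80 + 1434.55 + 395.54 = 261067.46
Import duty = 261067.46 × 19% = 49602.82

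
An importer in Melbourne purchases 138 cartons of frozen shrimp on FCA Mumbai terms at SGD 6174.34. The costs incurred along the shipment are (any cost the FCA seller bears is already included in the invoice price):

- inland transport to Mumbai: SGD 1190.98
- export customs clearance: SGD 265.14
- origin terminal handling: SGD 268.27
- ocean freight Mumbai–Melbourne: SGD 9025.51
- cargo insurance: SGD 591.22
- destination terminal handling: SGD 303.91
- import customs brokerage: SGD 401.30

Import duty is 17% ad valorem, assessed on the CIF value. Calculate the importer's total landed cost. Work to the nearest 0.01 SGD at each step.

Total landed cost: SGD 19494.64

FCA: the seller delivers export-cleared goods to the carrier; the buyer bears costs from that point.
Already in the invoice (seller's account under FCA): inland to port, export clearance — exclude.
CIF value = FCA price + origin terminal + freight + insurance = 6174.34 + 268.27 + 9025.51 + 591.22 = 16059.34
Import duty = 16059.34 × 17% = 2730.09
Buyer bears: origin terminal 268.27 + freight 9025.51 + insurance 591.22 + destination terminal 303.91 + brokerage 401.30 + duty 2730.09 = 13320.30
Landed cost = invoice 6174.34 + 13320.30 = 19494.64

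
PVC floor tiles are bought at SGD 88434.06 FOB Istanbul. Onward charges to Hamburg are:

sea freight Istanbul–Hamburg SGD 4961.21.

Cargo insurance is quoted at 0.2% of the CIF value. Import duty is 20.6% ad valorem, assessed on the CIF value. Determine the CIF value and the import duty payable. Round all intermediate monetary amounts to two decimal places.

CIF value: SGD 93582.43; import duty: SGD 19277.98

Let C be the CIF value. C = FOB price + freight + 0.2% × C
C − 0.2% × C = 88434.06 + 4961.21
0.998 × C = 93395.27
C = 93395.27 / 0.998 = 93582.43
Insurance premium = 0.2% × 93582.43 = 187.16
Import duty = 93582.43 × 20.6% = 19277.98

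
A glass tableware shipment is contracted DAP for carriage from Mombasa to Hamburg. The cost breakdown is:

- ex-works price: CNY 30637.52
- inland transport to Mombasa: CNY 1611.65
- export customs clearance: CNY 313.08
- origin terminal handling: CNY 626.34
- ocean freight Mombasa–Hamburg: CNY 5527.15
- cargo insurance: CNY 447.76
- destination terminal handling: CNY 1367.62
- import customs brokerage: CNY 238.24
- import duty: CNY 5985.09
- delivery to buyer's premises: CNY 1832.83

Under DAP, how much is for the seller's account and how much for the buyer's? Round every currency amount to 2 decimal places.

DAP: the seller bears all costs to the named destination except import duty and clearance.
Seller's account: goods 30637.52 + inland to port 1611.65 + export clearance 313.08 + origin terminal 626.34 + freight 5527.15 + insurance 447.76 + destination terminal 1367.62 + delivery 1832.83 = 42363.95
Buyer's account: brokerage 238.24 + duty 5985.09 = 6223.33

Seller: CNY 42363.95; buyer: CNY 6223.33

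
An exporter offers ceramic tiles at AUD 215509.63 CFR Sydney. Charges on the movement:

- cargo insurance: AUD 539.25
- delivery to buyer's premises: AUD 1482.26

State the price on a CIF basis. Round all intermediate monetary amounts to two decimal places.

Not relevant to the conversion: delivery — on the buyer under both terms; not part of either seller's price.
From CFR to CIF, the seller additionally bears: insurance.
CIF price = 215509.63 + 539.25 = 216048.88

CIF price: AUD 216048.88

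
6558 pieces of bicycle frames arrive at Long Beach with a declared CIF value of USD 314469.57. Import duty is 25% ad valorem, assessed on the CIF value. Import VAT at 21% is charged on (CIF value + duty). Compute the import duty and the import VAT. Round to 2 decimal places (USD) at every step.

Import duty = 314469.57 × 25% = 78617.39
VAT base = CIF + duty = 314469.57 + 78617.39 = 393086.96
Import VAT = 393086.96 × 21% = 82548.26

Import duty: USD 78617.39; import VAT: USD 82548.26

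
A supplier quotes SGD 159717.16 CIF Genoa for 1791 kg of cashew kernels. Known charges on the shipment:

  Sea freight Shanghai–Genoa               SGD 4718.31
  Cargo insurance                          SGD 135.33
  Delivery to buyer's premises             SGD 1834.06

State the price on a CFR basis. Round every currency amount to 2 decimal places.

Not relevant to the conversion: freight — on the seller under both CIF and CFR; already in the CIF price and stays in the CFR price. delivery — on the buyer under both terms; not part of either seller's price.
From CIF to CFR, the seller no longer bears: insurance.
CFR price = 159717.16 − 135.33 = 159581.83

CFR price: SGD 159581.83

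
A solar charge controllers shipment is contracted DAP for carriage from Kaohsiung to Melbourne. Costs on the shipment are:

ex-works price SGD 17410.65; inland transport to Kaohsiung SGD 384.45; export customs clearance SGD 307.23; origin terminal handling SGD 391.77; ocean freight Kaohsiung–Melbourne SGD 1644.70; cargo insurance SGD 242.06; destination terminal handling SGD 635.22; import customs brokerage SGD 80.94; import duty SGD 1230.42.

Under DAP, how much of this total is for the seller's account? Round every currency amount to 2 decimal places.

DAP: the seller bears all costs to the named destination except import duty and clearance.
Seller's account: goods 17410.65 + inland to port 384.45 + export clearance 307.23 + origin terminal 391.77 + freight 1644.70 + insurance 242.06 + destination terminal 635.22 = 21016.08
Buyer's account: brokerage 80.94 + duty 1230.42 = 1311.36

Seller's account: SGD 21016.08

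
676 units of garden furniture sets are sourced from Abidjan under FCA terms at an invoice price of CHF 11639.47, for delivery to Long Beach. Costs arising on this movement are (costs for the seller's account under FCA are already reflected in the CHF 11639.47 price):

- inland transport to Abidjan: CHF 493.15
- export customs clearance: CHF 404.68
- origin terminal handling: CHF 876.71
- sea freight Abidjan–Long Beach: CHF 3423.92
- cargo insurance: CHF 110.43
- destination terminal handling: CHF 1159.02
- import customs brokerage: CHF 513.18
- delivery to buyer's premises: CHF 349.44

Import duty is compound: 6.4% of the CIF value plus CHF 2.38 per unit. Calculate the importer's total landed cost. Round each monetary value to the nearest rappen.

Total landed cost: CHF 20708.28

FCA: the seller delivers export-cleared goods to the carrier; the buyer bears costs from that point.
Already in the invoice (seller's account under FCA): inland to port, export clearance — exclude.
CIF value = FCA price + origin terminal + freight + insurance = 11639.47 + 876.71 + 3423.92 + 110.43 = 16050.53
Ad valorem component: 16050.53 × 6.4% = 1027.23
Specific component: 676 × 2.38 = 1608.88
Import duty = 1027.23 + 1608.88 = 2636.11
Buyer bears: origin terminal 876.71 + freight 3423.92 + insurance 110.43 + destination terminal 1159.02 + brokerage 513.18 + delivery 349.44 + duty 2636.11 = 9068.81
Landed cost = invoice 11639.47 + 9068.81 = 20708.28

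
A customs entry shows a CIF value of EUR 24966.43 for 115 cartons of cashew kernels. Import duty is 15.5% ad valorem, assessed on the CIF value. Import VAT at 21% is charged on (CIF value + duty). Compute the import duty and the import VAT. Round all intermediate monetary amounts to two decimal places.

Import duty = 24966.43 × 15.5% = 3869.80
VAT base = CIF + duty = 24966.43 + 3869.80 = 28836.23
Import VAT = 28836.23 × 21% = 6055.61

Import duty: EUR 3869.80; import VAT: EUR 6055.61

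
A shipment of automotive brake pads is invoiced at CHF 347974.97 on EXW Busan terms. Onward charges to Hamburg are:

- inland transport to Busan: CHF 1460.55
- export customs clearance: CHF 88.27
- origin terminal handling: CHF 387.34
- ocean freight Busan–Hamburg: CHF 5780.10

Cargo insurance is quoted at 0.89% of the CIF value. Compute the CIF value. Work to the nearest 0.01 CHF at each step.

Let C be the CIF value. C = EXW price + pre-shipment costs + freight + 0.89% × C
C − 0.89% × C = 347974.97 + 1460.55 + 88.27 + 387.34 + 5780.10
0.9911 × C = 355691.23
C = 355691.23 / 0.9911 = 358885.31
Insurance premium = 0.89% × 358885.31 = 3194.08

CIF value: CHF 358885.31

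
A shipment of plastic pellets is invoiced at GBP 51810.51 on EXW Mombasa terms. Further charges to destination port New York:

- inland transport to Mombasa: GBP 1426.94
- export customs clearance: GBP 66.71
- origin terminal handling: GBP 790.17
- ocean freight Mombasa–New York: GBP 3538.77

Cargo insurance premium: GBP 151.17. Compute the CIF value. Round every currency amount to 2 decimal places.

CIF = EXW price + pre-shipment costs + freight + insurance
CIF = 51810.51 + 1426.94 + 66.71 + 790.17 + 3538.77 + 151.17 = 57784.27

CIF value: GBP 57784.27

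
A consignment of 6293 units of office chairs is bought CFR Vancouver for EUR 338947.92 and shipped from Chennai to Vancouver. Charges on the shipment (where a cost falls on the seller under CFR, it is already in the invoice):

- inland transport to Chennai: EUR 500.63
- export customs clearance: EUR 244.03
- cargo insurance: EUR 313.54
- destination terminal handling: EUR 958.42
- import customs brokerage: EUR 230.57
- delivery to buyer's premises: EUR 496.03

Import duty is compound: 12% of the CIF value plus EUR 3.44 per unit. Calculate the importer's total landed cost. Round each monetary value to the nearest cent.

Total landed cost: EUR 403305.78

CFR: the seller pays costs through ocean freight to the destination port, but not insurance.
Already in the invoice (seller's account under CFR): inland to port, export clearance — exclude.
CIF value = CFR price + insurance = 338947.92 + 313.54 = 339261.46
Ad valorem component: 339261.46 × 12% = 40711.38
Specific component: 6293 × 3.44 = 21647.92
Import duty = 40711.38 + 21647.92 = 62359.30
Buyer bears: insurance 313.54 + destination terminal 958.42 + brokerage 230.57 + delivery 496.03 + duty 62359.30 = 64357.86
Landed cost = invoice 338947.92 + 64357.86 = 403305.78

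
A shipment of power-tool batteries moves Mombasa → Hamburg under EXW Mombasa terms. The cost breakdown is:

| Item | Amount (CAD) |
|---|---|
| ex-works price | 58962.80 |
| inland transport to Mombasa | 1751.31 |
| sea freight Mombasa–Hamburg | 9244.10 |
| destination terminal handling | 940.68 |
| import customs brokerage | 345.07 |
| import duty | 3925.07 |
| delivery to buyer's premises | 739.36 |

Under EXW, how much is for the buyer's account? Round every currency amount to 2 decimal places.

EXW: the seller makes goods available at their premises; the buyer bears all onward costs.
Seller's account: goods 58962.80 = 58962.80
Buyer's account: inland to port 1751.31 + freight 9244.10 + destination terminal 940.68 + brokerage 345.07 + duty 3925.07 + delivery 739.36 = 16945.59

Buyer's account: CAD 16945.59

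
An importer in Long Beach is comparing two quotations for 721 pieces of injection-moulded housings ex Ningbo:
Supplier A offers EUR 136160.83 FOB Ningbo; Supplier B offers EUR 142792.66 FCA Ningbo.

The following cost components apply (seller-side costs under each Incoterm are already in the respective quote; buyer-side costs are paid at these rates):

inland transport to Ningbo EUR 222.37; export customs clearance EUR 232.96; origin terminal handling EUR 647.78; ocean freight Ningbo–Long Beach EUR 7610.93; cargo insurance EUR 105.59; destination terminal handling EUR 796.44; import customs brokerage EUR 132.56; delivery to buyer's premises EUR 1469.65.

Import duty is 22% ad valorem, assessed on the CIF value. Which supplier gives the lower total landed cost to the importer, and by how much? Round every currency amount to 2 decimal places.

Supplier A (FOB):
CIF value = FOB price + freight + insurance = 136160.83 + 7610.93 + 105.59 = 143877.35
Import duty = 143877.35 × 22% = 31653.02
Buyer bears (A): 7610.93 + 105.59 + 796.44 + 132.56 + 1469.65 = 10115.17
Landed cost (A) = invoice 136160.83 + 10115.17 + duty 31653.02 = 177929.02
Supplier B (FCA):
CIF value = FCA price + origin terminal + freight + insurance = 142792.66 + 647.78 + 7610.93 + 105.59 = 151156.96
Import duty = 151156.96 × 22% = 33254.53
Buyer bears (B): 647.78 + 7610.93 + 105.59 + 796.44 + 132.56 + 1469.65 = 10762.95
Landed cost (B) = invoice 142792.66 + 10762.95 + duty 33254.53 = 186810.14
Difference = |177929.02 − 186810.14| = 8881.12

Supplier A is cheaper by EUR 8881.12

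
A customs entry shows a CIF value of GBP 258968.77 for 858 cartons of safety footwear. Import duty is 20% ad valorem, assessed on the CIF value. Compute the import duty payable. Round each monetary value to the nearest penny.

Import duty: GBP 51793.75

Import duty = 258968.77 × 20% = 51793.75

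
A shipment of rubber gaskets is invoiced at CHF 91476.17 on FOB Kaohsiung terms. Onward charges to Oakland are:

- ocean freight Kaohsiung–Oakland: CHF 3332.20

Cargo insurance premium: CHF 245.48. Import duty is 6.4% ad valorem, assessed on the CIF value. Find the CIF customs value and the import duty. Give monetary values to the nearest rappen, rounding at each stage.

CIF = FOB price + freight + insurance
CIF = 91476.17 + 3332.20 + 245.48 = 95053.85
Import duty = 95053.85 × 6.4% = 6083.45

CIF value: CHF 95053.85; import duty: CHF 6083.45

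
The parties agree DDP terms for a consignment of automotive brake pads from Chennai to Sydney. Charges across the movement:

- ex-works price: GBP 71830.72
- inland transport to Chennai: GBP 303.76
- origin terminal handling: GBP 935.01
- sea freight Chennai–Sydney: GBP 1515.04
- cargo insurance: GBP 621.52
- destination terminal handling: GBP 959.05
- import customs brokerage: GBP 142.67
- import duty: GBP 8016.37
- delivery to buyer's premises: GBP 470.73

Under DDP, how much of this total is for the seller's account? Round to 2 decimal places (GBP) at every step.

Seller's account: GBP 84794.87

DDP: the seller bears all costs including import duty.
Seller's account: goods 71830.72 + inland to port 303.76 + origin terminal 935.01 + freight 1515.04 + insurance 621.52 + destination terminal 959.05 + brokerage 142.67 + duty 8016.37 + delivery 470.73 = 84794.87
Buyer's account: 0.00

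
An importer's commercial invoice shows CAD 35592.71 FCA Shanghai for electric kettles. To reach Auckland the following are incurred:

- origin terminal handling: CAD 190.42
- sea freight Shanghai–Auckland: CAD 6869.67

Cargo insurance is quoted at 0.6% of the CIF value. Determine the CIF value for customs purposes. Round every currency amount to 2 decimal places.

CIF value: CAD 42910.26

Let C be the CIF value. C = FCA price + pre-shipment costs + freight + 0.6% × C
C − 0.6% × C = 35592.71 + 190.42 + 6869.67
0.994 × C = 42652.80
C = 42652.80 / 0.994 = 42910.26
Insurance premium = 0.6% × 42910.26 = 257.46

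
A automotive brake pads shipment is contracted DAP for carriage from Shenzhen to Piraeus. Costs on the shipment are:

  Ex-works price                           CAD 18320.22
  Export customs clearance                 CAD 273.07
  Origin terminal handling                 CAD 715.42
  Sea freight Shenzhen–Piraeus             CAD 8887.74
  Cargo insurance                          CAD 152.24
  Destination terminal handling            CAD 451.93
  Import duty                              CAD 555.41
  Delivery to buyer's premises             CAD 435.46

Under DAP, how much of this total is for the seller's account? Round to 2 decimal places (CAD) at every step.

DAP: the seller bears all costs to the named destination except import duty and clearance.
Seller's account: goods 18320.22 + export clearance 273.07 + origin terminal 715.42 + freight 8887.74 + insurance 152.24 + destination terminal 451.93 + delivery 435.46 = 29236.08
Buyer's account: duty 555.41 = 555.41

Seller's account: CAD 29236.08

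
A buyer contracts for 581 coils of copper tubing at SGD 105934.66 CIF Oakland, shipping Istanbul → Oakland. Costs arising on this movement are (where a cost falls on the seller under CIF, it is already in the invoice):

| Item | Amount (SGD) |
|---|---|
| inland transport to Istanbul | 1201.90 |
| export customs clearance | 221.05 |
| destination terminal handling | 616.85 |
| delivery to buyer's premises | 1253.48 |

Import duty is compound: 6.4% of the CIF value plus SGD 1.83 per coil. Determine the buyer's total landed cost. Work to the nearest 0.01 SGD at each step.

CIF: the seller pays costs through ocean freight and marine insurance to the destination port.
Already in the invoice (seller's account under CIF): inland to port, export clearance — exclude.
The CIF price already equals the CIF value: 105934.66
Ad valorem component: 105934.66 × 6.4% = 6779.82
Specific component: 581 × 1.83 = 1063.23
Import duty = 6779.82 + 1063.23 = 7843.05
Buyer bears: destination terminal 616.85 + delivery 1253.48 + duty 7843.05 = 9713.38
Landed cost = invoice 105934.66 + 9713.38 = 115648.04

Total landed cost: SGD 115648.04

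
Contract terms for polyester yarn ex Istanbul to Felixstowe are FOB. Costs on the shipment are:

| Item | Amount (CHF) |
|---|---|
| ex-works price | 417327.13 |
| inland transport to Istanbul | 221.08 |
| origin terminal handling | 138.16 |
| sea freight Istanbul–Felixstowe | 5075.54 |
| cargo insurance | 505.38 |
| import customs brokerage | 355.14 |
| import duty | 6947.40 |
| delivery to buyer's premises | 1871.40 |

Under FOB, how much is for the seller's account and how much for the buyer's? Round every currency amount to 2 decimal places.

FOB: the seller bears costs until goods are on board at the origin port; the buyer bears freight, insurance and all costs thereafter.
Seller's account: goods 417327.13 + inland to port 221.08 + origin terminal 138.16 = 417686.37
Buyer's account: freight 5075.54 + insurance 505.38 + brokerage 355.14 + duty 6947.40 + delivery 1871.40 = 14754.86

Seller: CHF 417686.37; buyer: CHF 14754.86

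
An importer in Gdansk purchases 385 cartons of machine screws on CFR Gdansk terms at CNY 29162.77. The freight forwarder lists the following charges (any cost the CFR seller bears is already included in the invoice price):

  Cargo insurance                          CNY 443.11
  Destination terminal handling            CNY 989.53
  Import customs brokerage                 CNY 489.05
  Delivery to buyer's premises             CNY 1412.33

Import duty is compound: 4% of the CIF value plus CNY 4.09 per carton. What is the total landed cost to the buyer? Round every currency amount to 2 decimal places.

Total landed cost: CNY 35255.68

CFR: the seller pays costs through ocean freight to the destination port, but not insurance.
CIF value = CFR price + insurance = 29162.77 + 443.11 = 29605.88
Ad valorem component: 29605.88 × 4% = 1184.24
Specific component: 385 × 4.09 = 1574.65
Import duty = 1184.24 + 1574.65 = 2758.89
Buyer bears: insurance 443.11 + destination terminal 989.53 + brokerage 489.05 + delivery 1412.33 + duty 2758.89 = 6092.91
Landed cost = invoice 29162.77 + 6092.91 = 35255.68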